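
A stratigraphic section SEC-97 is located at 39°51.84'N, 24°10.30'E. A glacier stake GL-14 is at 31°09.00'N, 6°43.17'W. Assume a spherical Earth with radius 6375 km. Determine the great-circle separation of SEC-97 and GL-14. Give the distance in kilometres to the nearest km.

2944 km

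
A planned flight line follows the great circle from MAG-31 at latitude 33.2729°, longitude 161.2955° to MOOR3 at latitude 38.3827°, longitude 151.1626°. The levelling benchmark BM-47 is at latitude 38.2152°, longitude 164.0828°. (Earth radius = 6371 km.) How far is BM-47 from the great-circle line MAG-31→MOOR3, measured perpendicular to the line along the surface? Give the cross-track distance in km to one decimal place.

593.2 km

δ₁₃ = central angle MAG-31→BM-47 = 0.094853 rad  (haversine)
θ₁₃ = bearing MAG-31→BM-47 = 23.791°,  θ₁₂ = bearing MAG-31→MOOR3 = 304.778°
dₓₜ = R·arcsin(sin δ₁₃ · sin(θ₁₃ − θ₁₂)) = 6371·arcsin(0.09471·sin(-280.987°)) = 593.199 km
|dₓₜ| = 593.199 km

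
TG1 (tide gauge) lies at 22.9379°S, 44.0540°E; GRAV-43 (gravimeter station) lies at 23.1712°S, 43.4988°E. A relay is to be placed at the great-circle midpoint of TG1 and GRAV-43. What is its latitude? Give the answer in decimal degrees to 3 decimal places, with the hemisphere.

Bx = cos φ₂ cos Δλ = 0.919290,  By = cos φ₂ sin Δλ = -0.008908
φₘ = atan2(sin φ₁ + sin φ₂, √((cos φ₁ + Bx)² + By²)) = -23.05479°
λₘ = λ₁ + atan2(By, cos φ₁ + Bx) = 43.77664°

23.055°S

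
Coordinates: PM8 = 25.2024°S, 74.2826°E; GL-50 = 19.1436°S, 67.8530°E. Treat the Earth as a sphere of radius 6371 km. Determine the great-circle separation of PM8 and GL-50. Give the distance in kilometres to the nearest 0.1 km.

944.2 km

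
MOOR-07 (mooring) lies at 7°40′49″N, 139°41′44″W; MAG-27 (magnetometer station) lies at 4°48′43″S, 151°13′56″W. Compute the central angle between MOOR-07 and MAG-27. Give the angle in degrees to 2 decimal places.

16.99°

MOOR-07: φ = +7.68028°, λ = -139.69556°
MAG-27: φ = -4.81194°, λ = -151.23222°
Δφ = -12.4922°,  Δλ = -11.5367°
a = sin²(Δφ/2) + cos φ₁ cos φ₂ sin²(Δλ/2) = 0.021813
c = 2·arcsin(√a) = 0.296469 rad = 16.9864°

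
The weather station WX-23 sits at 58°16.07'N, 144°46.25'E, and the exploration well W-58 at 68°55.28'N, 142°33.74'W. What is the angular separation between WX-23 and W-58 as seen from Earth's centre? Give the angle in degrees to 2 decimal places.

31.79°

WX-23: φ = +58.26783°, λ = +144.77083°
W-58: φ = +68.92133°, λ = -142.56233°
Δφ = 10.6535°,  Δλ = 72.6668°
a = sin²(Δφ/2) + cos φ₁ cos φ₂ sin²(Δλ/2) = 0.075020
c = 2·arcsin(√a) = 0.554885 rad = 31.7926°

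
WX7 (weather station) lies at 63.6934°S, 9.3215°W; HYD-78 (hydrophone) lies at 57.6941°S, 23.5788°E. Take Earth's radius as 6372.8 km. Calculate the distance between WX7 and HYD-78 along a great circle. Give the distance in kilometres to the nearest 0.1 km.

1885.8 km

Δφ = 5.9993°,  Δλ = 32.9003°
a = sin²(Δφ/2) + cos φ₁ cos φ₂ sin²(Δλ/2) = 0.021732
c = 2·arcsin(√a) = 0.295912 rad = 16.9545°
d = R·c = 6372.8 × 0.295912 = 1885.8 km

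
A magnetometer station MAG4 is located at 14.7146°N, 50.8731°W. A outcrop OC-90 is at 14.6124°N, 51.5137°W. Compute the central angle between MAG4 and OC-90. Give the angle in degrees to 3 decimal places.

0.628°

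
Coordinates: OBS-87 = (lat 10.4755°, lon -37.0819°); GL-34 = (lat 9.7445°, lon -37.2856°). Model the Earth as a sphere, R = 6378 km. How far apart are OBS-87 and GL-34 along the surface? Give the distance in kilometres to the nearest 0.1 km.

84.4 km

Δφ = -0.7310°,  Δλ = -0.2037°
a = sin²(Δφ/2) + cos φ₁ cos φ₂ sin²(Δλ/2) = 0.000044
c = 2·arcsin(√a) = 0.013230 rad = 0.7580°
d = R·c = 6378 × 0.013230 = 84.4 km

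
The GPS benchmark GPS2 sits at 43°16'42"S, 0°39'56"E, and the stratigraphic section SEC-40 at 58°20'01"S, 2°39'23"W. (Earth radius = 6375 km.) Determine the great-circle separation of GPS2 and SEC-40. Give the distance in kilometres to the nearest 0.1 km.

GPS2: φ = -43.27833°, λ = +0.66556°
SEC-40: φ = -58.33361°, λ = -2.65639°
Δφ = -15.0553°,  Δλ = -3.3219°
a = sin²(Δφ/2) + cos φ₁ cos φ₂ sin²(Δλ/2) = 0.017483
c = 2·arcsin(√a) = 0.265225 rad = 15.1963°
d = R·c = 6375 × 0.265225 = 1690.8 km

1690.8 km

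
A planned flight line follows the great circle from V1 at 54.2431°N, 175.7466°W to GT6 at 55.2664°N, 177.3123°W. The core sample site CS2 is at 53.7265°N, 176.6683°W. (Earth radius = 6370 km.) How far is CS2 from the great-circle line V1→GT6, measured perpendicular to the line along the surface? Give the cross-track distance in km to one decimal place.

83.2 km

δ₁₃ = central angle V1→CS2 = 0.013068 rad  (haversine)
θ₁₃ = bearing V1→CS2 = 226.746°,  θ₁₂ = bearing V1→GT6 = 319.194°
dₓₜ = R·arcsin(sin δ₁₃ · sin(θ₁₃ − θ₁₂)) = 6370·arcsin(0.01307·sin(-92.448°)) = -83.165 km
|dₓₜ| = 83.165 km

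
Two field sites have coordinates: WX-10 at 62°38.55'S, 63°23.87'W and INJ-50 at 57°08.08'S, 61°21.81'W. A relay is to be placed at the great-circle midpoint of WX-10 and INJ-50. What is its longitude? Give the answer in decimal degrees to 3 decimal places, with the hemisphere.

WX-10: φ = -62.64250°, λ = -63.39783°
INJ-50: φ = -57.13467°, λ = -61.36350°
Bx = cos φ₂ cos Δλ = 0.542324,  By = cos φ₂ sin Δλ = 0.019264
φₘ = atan2(sin φ₁ + sin φ₂, √((cos φ₁ + Bx)² + By²)) = -59.89247°
λₘ = λ₁ + atan2(By, cos φ₁ + Bx) = -62.29629°

62.296°W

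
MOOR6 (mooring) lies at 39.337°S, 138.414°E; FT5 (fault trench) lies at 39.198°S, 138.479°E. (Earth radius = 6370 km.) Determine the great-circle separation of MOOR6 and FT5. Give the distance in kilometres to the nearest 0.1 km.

16.4 km

Δφ = 0.1390°,  Δλ = 0.0650°
a = sin²(Δφ/2) + cos φ₁ cos φ₂ sin²(Δλ/2) = 0.000002
c = 2·arcsin(√a) = 0.002580 rad = 0.1478°
d = R·c = 6370 × 0.002580 = 16.4 km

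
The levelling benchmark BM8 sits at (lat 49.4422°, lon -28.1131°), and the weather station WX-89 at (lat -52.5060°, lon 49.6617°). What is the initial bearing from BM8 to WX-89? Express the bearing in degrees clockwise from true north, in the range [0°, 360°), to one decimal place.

135.9°

Δλ = 77.7748°
y = sin Δλ · cos φ₂ = 0.594875
x = cos φ₁ sin φ₂ − sin φ₁ cos φ₂ cos Δλ = -0.613816
θ = atan2(y, x) = 135.8978° → 135.8978° (mod 360°)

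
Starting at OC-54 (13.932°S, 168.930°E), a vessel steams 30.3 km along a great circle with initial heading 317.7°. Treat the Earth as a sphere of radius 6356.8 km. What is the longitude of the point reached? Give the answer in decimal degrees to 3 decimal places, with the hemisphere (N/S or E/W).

δ = d/R = 30.3/6356.8 = 0.004767 rad
φ₂ = arcsin(sin φ₁ cos δ + cos φ₁ sin δ cos θ)
   = arcsin(-0.24077·0.99999 + 0.97058·0.00477·0.73963) = -13.72993°
λ₂ = λ₁ + atan2(sin θ sin δ cos φ₁, cos δ − sin φ₁ sin φ₂) = 168.74079°

168.741°E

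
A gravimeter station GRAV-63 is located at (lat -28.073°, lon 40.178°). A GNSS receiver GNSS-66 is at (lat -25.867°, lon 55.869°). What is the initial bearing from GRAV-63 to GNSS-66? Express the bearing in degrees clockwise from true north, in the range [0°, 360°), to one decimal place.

84.7°

Δλ = 15.6910°
y = sin Δλ · cos φ₂ = 0.243353
x = cos φ₁ sin φ₂ − sin φ₁ cos φ₂ cos Δλ = 0.022712
θ = atan2(y, x) = 84.6680° → 84.6680° (mod 360°)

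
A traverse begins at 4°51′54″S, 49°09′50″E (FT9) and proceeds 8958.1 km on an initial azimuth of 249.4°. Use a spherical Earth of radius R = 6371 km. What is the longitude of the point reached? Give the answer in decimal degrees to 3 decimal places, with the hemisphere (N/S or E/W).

32.582°W

FT9: φ = -4.86500°, λ = +49.16389°
δ = d/R = 8958.1/6371 = 1.406074 rad
φ₂ = arcsin(sin φ₁ cos δ + cos φ₁ sin δ cos θ)
   = arcsin(-0.08481·0.16398 + 0.99640·0.98646·-0.35184) = -21.08395°
λ₂ = λ₁ + atan2(sin θ sin δ cos φ₁, cos δ − sin φ₁ sin φ₂) = -32.58204°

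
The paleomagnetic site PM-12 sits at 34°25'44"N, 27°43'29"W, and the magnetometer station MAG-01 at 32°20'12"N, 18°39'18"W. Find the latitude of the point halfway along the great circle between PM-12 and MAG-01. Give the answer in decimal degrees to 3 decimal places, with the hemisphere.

33.465°N

PM-12: φ = +34.42889°, λ = -27.72472°
MAG-01: φ = +32.33667°, λ = -18.65500°
Bx = cos φ₂ cos Δλ = 0.834356,  By = cos φ₂ sin Δλ = 0.133190
φₘ = atan2(sin φ₁ + sin φ₂, √((cos φ₁ + Bx)² + By²)) = 33.46536°
λₘ = λ₁ + atan2(By, cos φ₁ + Bx) = -23.13518°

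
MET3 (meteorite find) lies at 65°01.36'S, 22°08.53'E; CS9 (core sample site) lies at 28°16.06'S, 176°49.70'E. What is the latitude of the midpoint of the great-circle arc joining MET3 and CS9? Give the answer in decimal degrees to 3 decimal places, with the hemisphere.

68.966°S

MET3: φ = -65.02267°, λ = +22.14217°
CS9: φ = -28.26767°, λ = +176.82833°
Bx = cos φ₂ cos Δλ = -0.796175,  By = cos φ₂ sin Δλ = 0.376585
φₘ = atan2(sin φ₁ + sin φ₂, √((cos φ₁ + Bx)² + By²)) = -68.96636°
λₘ = λ₁ + atan2(By, cos φ₁ + Bx) = 156.93833°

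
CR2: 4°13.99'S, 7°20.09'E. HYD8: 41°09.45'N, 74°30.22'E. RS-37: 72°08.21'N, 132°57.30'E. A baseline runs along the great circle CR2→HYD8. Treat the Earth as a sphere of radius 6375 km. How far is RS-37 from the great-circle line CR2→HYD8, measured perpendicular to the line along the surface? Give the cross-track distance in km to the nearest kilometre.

3303 km

CR2: φ = -4.23317°, λ = +7.33483°
HYD8: φ = +41.15750°, λ = +74.50367°
RS-37: φ = +72.13683°, λ = +132.95500°
δ₁₃ = central angle CR2→RS-37 = 1.821846 rad  (haversine)
θ₁₃ = bearing CR2→RS-37 = 14.917°,  θ₁₂ = bearing CR2→HYD8 = 45.669°
dₓₜ = R·arcsin(sin δ₁₃ · sin(θ₁₃ − θ₁₂)) = 6375·arcsin(0.96865·sin(-30.752°)) = -3303.330 km
|dₓₜ| = 3303.330 km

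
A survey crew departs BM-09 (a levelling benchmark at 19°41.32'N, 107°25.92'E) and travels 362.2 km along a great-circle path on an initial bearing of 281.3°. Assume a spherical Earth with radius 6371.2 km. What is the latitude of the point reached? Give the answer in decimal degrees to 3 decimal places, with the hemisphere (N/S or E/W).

BM-09: φ = +19.68867°, λ = +107.43200°
δ = d/R = 362.2/6371.2 = 0.056850 rad
φ₂ = arcsin(sin φ₁ cos δ + cos φ₁ sin δ cos θ)
   = arcsin(0.33691·0.99838 + 0.94154·0.05682·0.19595) = 20.29460°
λ₂ = λ₁ + atan2(sin θ sin δ cos φ₁, cos δ − sin φ₁ sin φ₂) = 104.02632°

20.295°N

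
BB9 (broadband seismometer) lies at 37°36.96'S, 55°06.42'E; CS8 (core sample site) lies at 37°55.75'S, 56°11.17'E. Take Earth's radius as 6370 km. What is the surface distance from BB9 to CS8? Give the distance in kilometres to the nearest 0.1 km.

BB9: φ = -37.61600°, λ = +55.10700°
CS8: φ = -37.92917°, λ = +56.18617°
Δφ = -0.3132°,  Δλ = 1.0792°
a = sin²(Δφ/2) + cos φ₁ cos φ₂ sin²(Δλ/2) = 0.000063
c = 2·arcsin(√a) = 0.015860 rad = 0.9087°
d = R·c = 6370 × 0.015860 = 101.0 km

101.0 km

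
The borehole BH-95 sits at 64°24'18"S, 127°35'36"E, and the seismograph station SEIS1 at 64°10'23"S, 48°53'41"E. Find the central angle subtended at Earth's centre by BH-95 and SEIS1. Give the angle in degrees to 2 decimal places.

BH-95: φ = -64.40500°, λ = +127.59333°
SEIS1: φ = -64.17306°, λ = +48.89472°
Δφ = 0.2319°,  Δλ = -78.6986°
a = sin²(Δφ/2) + cos φ₁ cos φ₂ sin²(Δλ/2) = 0.075666
c = 2·arcsin(√a) = 0.557333 rad = 31.9328°

31.93°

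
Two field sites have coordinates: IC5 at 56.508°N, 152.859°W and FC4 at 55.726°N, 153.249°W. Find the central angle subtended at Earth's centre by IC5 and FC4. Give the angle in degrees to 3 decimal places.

Δφ = -0.7820°,  Δλ = -0.3900°
a = sin²(Δφ/2) + cos φ₁ cos φ₂ sin²(Δλ/2) = 0.000050
c = 2·arcsin(√a) = 0.014166 rad = 0.8117°

0.812°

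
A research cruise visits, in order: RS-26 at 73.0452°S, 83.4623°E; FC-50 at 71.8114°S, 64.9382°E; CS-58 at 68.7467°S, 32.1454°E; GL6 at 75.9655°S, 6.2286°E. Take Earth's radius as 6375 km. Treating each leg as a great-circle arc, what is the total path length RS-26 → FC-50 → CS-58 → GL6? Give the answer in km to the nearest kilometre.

RS-26→FC-50: c = 0.099519 rad, d = 634.43 km
FC-50→CS-58: c = 0.197615 rad, d = 1259.80 km
CS-58→GL6: c = 0.183381 rad, d = 1169.05 km
Total = 634.43 + 1259.80 + 1169.05 = 3063.29 km

3063 km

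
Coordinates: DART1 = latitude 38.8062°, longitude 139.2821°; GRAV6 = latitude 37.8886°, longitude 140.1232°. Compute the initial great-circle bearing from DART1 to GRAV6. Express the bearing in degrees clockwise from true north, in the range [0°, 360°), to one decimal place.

144.0°

Δλ = 0.8411°
y = sin Δλ · cos φ₂ = 0.011585
x = cos φ₁ sin φ₂ − sin φ₁ cos φ₂ cos Δλ = -0.015961
θ = atan2(y, x) = 144.0267° → 144.0267° (mod 360°)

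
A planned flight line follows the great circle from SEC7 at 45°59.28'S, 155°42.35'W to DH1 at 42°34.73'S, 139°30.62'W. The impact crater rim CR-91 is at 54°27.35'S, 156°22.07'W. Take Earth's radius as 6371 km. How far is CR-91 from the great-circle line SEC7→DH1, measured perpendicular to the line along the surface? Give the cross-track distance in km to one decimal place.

917.6 km

SEC7: φ = -45.98800°, λ = -155.70583°
DH1: φ = -42.57883°, λ = -139.51033°
CR-91: φ = -54.45583°, λ = -156.36783°
δ₁₃ = central angle SEC7→CR-91 = 0.147975 rad  (haversine)
θ₁₃ = bearing SEC7→CR-91 = 182.611°,  θ₁₂ = bearing SEC7→DH1 = 79.396°
dₓₜ = R·arcsin(sin δ₁₃ · sin(θ₁₃ − θ₁₂)) = 6371·arcsin(0.14744·sin(103.215°)) = 917.605 km
|dₓₜ| = 917.605 km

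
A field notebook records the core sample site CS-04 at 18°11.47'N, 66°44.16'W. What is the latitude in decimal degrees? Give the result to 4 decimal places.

18.1912°N

18° + 11.47′/60 = 18 + 0.19117 = 18.1912°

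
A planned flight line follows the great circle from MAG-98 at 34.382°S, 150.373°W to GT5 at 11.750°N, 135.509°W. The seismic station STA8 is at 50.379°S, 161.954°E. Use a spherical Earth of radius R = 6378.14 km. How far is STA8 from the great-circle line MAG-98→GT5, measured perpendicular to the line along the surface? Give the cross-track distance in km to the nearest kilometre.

δ₁₃ = central angle MAG-98→STA8 = 0.661017 rad  (haversine)
θ₁₃ = bearing MAG-98→STA8 = 230.171°,  θ₁₂ = bearing MAG-98→GT5 = 19.674°
dₓₜ = R·arcsin(sin δ₁₃ · sin(θ₁₃ − θ₁₂)) = 6378.14·arcsin(0.61392·sin(210.497°)) = -2020.808 km
|dₓₜ| = 2020.808 km

2021 km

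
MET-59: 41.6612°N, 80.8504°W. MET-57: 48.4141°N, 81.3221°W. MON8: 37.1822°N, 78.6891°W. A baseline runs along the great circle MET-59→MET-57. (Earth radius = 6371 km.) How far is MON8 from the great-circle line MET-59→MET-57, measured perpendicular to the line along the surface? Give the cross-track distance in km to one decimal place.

δ₁₃ = central angle MET-59→MON8 = 0.083420 rad  (haversine)
θ₁₃ = bearing MET-59→MON8 = 158.863°,  θ₁₂ = bearing MET-59→MET-57 = 357.340°
dₓₜ = R·arcsin(sin δ₁₃ · sin(θ₁₃ − θ₁₂)) = 6371·arcsin(0.08332·sin(-198.477°)) = 168.258 km
|dₓₜ| = 168.258 km

168.3 km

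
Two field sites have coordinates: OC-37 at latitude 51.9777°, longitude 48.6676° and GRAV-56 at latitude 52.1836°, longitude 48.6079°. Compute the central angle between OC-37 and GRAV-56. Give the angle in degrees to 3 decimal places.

0.209°

Δφ = 0.2059°,  Δλ = -0.0597°
a = sin²(Δφ/2) + cos φ₁ cos φ₂ sin²(Δλ/2) = 0.000003
c = 2·arcsin(√a) = 0.003650 rad = 0.2091°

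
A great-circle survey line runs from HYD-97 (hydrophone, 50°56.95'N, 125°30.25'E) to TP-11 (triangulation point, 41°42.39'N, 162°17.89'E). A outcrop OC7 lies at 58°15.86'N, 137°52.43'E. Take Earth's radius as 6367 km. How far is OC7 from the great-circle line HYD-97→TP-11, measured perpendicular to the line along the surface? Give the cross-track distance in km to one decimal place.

HYD-97: φ = +50.94917°, λ = +125.50417°
TP-11: φ = +41.70650°, λ = +162.29817°
OC7: φ = +58.26433°, λ = +137.87383°
δ₁₃ = central angle HYD-97→OC7 = 0.178180 rad  (haversine)
θ₁₃ = bearing HYD-97→OC7 = 39.475°,  θ₁₂ = bearing HYD-97→TP-11 = 95.762°
dₓₜ = R·arcsin(sin δ₁₃ · sin(θ₁₃ − θ₁₂)) = 6367·arcsin(0.17724·sin(-56.287°)) = -942.132 km
|dₓₜ| = 942.132 km

942.1 km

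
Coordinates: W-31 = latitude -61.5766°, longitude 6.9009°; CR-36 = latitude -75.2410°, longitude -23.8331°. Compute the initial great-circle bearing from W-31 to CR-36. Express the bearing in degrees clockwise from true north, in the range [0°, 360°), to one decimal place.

205.9°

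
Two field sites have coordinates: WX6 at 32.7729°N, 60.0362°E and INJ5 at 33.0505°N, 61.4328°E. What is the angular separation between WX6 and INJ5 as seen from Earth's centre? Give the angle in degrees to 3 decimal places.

1.205°

Δφ = 0.2776°,  Δλ = 1.3966°
a = sin²(Δφ/2) + cos φ₁ cos φ₂ sin²(Δλ/2) = 0.000111
c = 2·arcsin(√a) = 0.021029 rad = 1.2049°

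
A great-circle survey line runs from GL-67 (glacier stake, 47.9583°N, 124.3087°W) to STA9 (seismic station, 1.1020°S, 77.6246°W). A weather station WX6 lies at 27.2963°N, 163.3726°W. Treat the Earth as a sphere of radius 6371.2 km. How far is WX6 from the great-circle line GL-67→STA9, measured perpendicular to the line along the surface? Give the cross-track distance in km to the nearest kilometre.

3287 km

δ₁₃ = central angle GL-67→WX6 = 0.639089 rad  (haversine)
θ₁₃ = bearing GL-67→WX6 = 249.866°,  θ₁₂ = bearing GL-67→STA9 = 125.676°
dₓₜ = R·arcsin(sin δ₁₃ · sin(θ₁₃ − θ₁₂)) = 6371.2·arcsin(0.59646·sin(124.190°)) = 3287.391 km
|dₓₜ| = 3287.391 km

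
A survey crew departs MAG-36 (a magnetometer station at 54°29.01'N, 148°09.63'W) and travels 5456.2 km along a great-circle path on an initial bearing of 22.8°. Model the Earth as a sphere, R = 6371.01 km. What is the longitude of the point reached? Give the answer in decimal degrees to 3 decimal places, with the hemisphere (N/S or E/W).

25.693°W

MAG-36: φ = +54.48350°, λ = -148.16050°
δ = d/R = 5456.2/6371.01 = 0.856411 rad
φ₂ = arcsin(sin φ₁ cos δ + cos φ₁ sin δ cos θ)
   = arcsin(0.81395·0.65515 + 0.58094·0.75550·0.92186) = 69.69570°
λ₂ = λ₁ + atan2(sin θ sin δ cos φ₁, cos δ − sin φ₁ sin φ₂) = -25.69260°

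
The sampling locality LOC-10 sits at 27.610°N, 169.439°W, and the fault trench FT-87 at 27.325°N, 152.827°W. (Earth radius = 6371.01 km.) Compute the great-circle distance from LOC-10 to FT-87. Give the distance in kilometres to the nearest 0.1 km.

Δφ = -0.2850°,  Δλ = 16.6120°
a = sin²(Δφ/2) + cos φ₁ cos φ₂ sin²(Δλ/2) = 0.016435
c = 2·arcsin(√a) = 0.257105 rad = 14.7310°
d = R·c = 6371.01 × 0.257105 = 1638.0 km

1638.0 km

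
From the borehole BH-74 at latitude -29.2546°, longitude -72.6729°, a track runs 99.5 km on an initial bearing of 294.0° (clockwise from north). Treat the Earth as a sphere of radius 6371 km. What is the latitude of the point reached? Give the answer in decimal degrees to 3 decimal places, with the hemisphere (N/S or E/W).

28.887°S

δ = d/R = 99.5/6371 = 0.015618 rad
φ₂ = arcsin(sin φ₁ cos δ + cos φ₁ sin δ cos θ)
   = arcsin(-0.48869·0.99988 + 0.87246·0.01562·0.40674) = -28.88740°
λ₂ = λ₁ + atan2(sin θ sin δ cos φ₁, cos δ − sin φ₁ sin φ₂) = -73.60654°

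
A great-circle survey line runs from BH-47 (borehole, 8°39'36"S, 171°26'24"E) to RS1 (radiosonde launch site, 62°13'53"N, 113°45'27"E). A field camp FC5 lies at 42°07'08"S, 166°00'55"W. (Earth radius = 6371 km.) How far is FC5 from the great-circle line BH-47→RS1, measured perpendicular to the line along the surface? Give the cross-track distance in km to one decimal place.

BH-47: φ = -8.66000°, λ = +171.44000°
RS1: φ = +62.23139°, λ = +113.75750°
FC5: φ = -42.11889°, λ = -166.01528°
δ₁₃ = central angle BH-47→FC5 = 0.678933 rad  (haversine)
θ₁₃ = bearing BH-47→FC5 = 153.071°,  θ₁₂ = bearing BH-47→RS1 = 336.655°
dₓₜ = R·arcsin(sin δ₁₃ · sin(θ₁₃ − θ₁₂)) = 6371·arcsin(0.62796·sin(-183.583°)) = 250.113 km
|dₓₜ| = 250.113 km

250.1 km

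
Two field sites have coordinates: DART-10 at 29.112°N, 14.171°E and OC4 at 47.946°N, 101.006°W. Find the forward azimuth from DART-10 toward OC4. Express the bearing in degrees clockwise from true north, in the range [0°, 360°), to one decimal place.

322.4°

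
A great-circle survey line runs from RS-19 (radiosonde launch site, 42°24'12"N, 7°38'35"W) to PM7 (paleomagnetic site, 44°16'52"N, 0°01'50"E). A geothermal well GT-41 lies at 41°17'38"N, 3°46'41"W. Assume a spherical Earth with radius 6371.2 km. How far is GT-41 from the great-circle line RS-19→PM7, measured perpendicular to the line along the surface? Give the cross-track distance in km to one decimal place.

RS-19: φ = +42.40333°, λ = -7.64306°
PM7: φ = +44.28111°, λ = +0.03056°
GT-41: φ = +41.29389°, λ = -3.77806°
δ₁₃ = central angle RS-19→GT-41 = 0.053845 rad  (haversine)
θ₁₃ = bearing RS-19→GT-41 = 109.777°,  θ₁₂ = bearing RS-19→PM7 = 68.794°
dₓₜ = R·arcsin(sin δ₁₃ · sin(θ₁₃ − θ₁₂)) = 6371.2·arcsin(0.05382·sin(40.983°)) = 224.924 km
|dₓₜ| = 224.924 km

224.9 km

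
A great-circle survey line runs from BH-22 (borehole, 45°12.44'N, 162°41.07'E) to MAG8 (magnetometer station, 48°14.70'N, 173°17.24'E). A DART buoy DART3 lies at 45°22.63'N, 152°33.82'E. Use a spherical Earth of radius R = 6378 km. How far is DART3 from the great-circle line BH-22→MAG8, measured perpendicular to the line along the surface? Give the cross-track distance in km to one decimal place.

BH-22: φ = +45.20733°, λ = +162.68450°
MAG8: φ = +48.24500°, λ = +173.28733°
DART3: φ = +45.37717°, λ = +152.56367°
δ₁₃ = central angle BH-22→DART3 = 0.124219 rad  (haversine)
θ₁₃ = bearing BH-22→DART3 = 274.964°,  θ₁₂ = bearing BH-22→MAG8 = 63.512°
dₓₜ = R·arcsin(sin δ₁₃ · sin(θ₁₃ − θ₁₂)) = 6378·arcsin(0.12390·sin(211.452°)) = -412.621 km
|dₓₜ| = 412.621 km

412.6 km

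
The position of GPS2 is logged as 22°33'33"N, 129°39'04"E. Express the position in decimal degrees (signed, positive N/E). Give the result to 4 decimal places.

lat: 22.5592° N → +22.5592°
lon: 129.6511° E → +129.6511°

+22.5592°, +129.6511°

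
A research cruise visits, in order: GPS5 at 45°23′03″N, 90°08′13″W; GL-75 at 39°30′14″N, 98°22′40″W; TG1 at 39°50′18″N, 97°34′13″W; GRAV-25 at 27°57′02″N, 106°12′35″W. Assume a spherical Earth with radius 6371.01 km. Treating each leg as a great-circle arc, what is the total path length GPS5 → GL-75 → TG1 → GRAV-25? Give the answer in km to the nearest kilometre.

2560 km

GPS5: φ = +45.38417°, λ = -90.13694°
GL-75: φ = +39.50389°, λ = -98.37778°
TG1: φ = +39.83833°, λ = -97.57028°
GRAV-25: φ = +27.95056°, λ = -106.20972°
GPS5→GL-75: c = 0.147494 rad, d = 939.69 km
GL-75→TG1: c = 0.012319 rad, d = 78.48 km
TG1→GRAV-25: c = 0.242017 rad, d = 1541.89 km
Total = 939.69 + 78.48 + 1541.89 = 2560.06 km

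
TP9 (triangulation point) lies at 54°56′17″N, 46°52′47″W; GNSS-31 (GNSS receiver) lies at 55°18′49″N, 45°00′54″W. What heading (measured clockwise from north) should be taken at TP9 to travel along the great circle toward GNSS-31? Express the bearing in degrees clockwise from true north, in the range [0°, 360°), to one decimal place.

69.8°

TP9: φ = +54.93806°, λ = -46.87972°
GNSS-31: φ = +55.31361°, λ = -45.01500°
Δλ = 1.8647°
y = sin Δλ · cos φ₂ = 0.018518
x = cos φ₁ sin φ₂ − sin φ₁ cos φ₂ cos Δλ = 0.006801
θ = atan2(y, x) = 69.8326° → 69.8326° (mod 360°)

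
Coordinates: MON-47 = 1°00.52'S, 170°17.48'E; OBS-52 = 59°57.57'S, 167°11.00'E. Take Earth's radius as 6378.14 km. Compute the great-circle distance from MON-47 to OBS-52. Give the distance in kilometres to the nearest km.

MON-47: φ = -1.00867°, λ = +170.29133°
OBS-52: φ = -59.95950°, λ = +167.18333°
Δφ = -58.9508°,  Δλ = -3.1080°
a = sin²(Δφ/2) + cos φ₁ cos φ₂ sin²(Δλ/2) = 0.242481
c = 2·arcsin(√a) = 1.029745 rad = 59.0001°
d = R·c = 6378.14 × 1.029745 = 6567.9 km

6568 km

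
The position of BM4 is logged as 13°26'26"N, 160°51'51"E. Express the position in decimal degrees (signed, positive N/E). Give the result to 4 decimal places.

+13.4406°, +160.8642°

lat: 13.4406° N → +13.4406°
lon: 160.8642° E → +160.8642°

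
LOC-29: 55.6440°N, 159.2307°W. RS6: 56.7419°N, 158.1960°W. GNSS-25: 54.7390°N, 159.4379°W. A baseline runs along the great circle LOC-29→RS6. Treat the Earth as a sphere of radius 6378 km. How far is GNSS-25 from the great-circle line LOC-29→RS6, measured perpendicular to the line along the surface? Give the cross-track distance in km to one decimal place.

34.3 km

δ₁₃ = central angle LOC-29→GNSS-25 = 0.015930 rad  (haversine)
θ₁₃ = bearing LOC-29→GNSS-25 = 187.531°,  θ₁₂ = bearing LOC-29→RS6 = 27.242°
dₓₜ = R·arcsin(sin δ₁₃ · sin(θ₁₃ − θ₁₂)) = 6378·arcsin(0.01593·sin(160.289°)) = 34.266 km
|dₓₜ| = 34.266 km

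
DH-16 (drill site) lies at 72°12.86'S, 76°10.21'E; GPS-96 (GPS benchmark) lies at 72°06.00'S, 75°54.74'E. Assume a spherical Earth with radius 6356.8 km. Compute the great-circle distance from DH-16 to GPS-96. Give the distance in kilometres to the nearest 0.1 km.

DH-16: φ = -72.21433°, λ = +76.17017°
GPS-96: φ = -72.10000°, λ = +75.91233°
Δφ = 0.1143°,  Δλ = -0.2578°
a = sin²(Δφ/2) + cos φ₁ cos φ₂ sin²(Δλ/2) = 0.000001
c = 2·arcsin(√a) = 0.002426 rad = 0.1390°
d = R·c = 6356.8 × 0.002426 = 15.4 km

15.4 km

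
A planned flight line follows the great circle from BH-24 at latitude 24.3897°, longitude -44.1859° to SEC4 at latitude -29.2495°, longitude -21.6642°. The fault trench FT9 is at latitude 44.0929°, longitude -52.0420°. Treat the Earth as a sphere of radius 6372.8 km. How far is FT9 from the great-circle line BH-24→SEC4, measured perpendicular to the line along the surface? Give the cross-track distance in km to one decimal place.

280.5 km

δ₁₃ = central angle BH-24→FT9 = 0.361655 rad  (haversine)
θ₁₃ = bearing BH-24→FT9 = 343.892°,  θ₁₂ = bearing BH-24→SEC4 = 156.749°
dₓₜ = R·arcsin(sin δ₁₃ · sin(θ₁₃ − θ₁₂)) = 6372.8·arcsin(0.35382·sin(187.143°)) = -280.466 km
|dₓₜ| = 280.466 km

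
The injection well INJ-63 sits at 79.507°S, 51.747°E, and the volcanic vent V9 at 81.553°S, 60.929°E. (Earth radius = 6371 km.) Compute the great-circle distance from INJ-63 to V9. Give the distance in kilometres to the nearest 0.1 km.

282.1 km

Δφ = -2.0460°,  Δλ = 9.1820°
a = sin²(Δφ/2) + cos φ₁ cos φ₂ sin²(Δλ/2) = 0.000490
c = 2·arcsin(√a) = 0.044282 rad = 2.5372°
d = R·c = 6371 × 0.044282 = 282.1 km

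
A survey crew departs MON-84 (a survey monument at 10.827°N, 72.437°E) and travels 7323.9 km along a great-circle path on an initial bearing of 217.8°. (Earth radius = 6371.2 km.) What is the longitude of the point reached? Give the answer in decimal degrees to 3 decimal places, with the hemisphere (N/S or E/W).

26.275°E

δ = d/R = 7323.9/6371.2 = 1.149532 rad
φ₂ = arcsin(sin φ₁ cos δ + cos φ₁ sin δ cos θ)
   = arcsin(0.18784·0.40891 + 0.98220·0.91257·-0.79016) = -39.15540°
λ₂ = λ₁ + atan2(sin θ sin δ cos φ₁, cos δ − sin φ₁ sin φ₂) = 26.27507°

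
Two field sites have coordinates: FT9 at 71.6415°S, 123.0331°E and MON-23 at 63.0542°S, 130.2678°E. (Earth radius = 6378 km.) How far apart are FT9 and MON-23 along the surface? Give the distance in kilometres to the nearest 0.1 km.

1003.3 km

Δφ = 8.5873°,  Δλ = 7.2347°
a = sin²(Δφ/2) + cos φ₁ cos φ₂ sin²(Δλ/2) = 0.006173
c = 2·arcsin(√a) = 0.157304 rad = 9.0129°
d = R·c = 6378 × 0.157304 = 1003.3 km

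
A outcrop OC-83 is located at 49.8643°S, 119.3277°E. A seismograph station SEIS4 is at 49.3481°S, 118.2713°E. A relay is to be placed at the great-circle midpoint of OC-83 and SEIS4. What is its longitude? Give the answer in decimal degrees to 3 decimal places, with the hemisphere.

118.797°E

Bx = cos φ₂ cos Δλ = 0.651351,  By = cos φ₂ sin Δλ = -0.012011
φₘ = atan2(sin φ₁ + sin φ₂, √((cos φ₁ + Bx)² + By²)) = -49.60740°
λₘ = λ₁ + atan2(By, cos φ₁ + Bx) = 118.79670°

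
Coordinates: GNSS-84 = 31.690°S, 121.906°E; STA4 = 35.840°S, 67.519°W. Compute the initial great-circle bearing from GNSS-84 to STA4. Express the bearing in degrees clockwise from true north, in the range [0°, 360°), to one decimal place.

Δλ = 170.5750°
y = sin Δλ · cos φ₂ = 0.132750
x = cos φ₁ sin φ₂ − sin φ₁ cos φ₂ cos Δλ = -0.918331
θ = atan2(y, x) = 171.7745° → 171.7745° (mod 360°)

171.8°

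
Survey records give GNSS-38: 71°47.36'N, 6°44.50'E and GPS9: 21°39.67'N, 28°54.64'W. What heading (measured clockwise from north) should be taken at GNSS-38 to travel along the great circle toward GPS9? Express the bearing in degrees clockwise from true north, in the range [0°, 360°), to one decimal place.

222.0°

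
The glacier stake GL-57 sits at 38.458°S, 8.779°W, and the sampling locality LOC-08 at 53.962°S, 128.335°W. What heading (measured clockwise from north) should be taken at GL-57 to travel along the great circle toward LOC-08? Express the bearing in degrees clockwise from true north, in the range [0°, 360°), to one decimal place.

212.2°

Δλ = -119.5560°
y = sin Δλ · cos φ₂ = -0.511766
x = cos φ₁ sin φ₂ − sin φ₁ cos φ₂ cos Δλ = -0.813696
θ = atan2(y, x) = -147.8326° → 212.1674° (mod 360°)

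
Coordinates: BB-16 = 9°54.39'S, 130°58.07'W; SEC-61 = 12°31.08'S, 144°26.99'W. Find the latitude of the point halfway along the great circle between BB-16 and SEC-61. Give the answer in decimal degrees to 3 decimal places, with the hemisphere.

11.288°S

BB-16: φ = -9.90650°, λ = -130.96783°
SEC-61: φ = -12.51800°, λ = -144.44983°
Bx = cos φ₂ cos Δλ = 0.949326,  By = cos φ₂ sin Δλ = -0.227598
φₘ = atan2(sin φ₁ + sin φ₂, √((cos φ₁ + Bx)² + By²)) = -11.28830°
λₘ = λ₁ + atan2(By, cos φ₁ + Bx) = -137.67823°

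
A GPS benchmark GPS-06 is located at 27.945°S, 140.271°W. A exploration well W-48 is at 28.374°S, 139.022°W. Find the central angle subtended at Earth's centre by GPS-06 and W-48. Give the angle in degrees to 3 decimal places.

1.182°

Δφ = -0.4290°,  Δλ = 1.2490°
a = sin²(Δφ/2) + cos φ₁ cos φ₂ sin²(Δλ/2) = 0.000106
c = 2·arcsin(√a) = 0.020626 rad = 1.1818°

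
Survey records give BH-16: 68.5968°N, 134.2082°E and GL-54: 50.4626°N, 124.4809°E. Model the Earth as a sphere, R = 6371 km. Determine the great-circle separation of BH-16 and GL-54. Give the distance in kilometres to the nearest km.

Δφ = -18.1342°,  Δλ = -9.7273°
a = sin²(Δφ/2) + cos φ₁ cos φ₂ sin²(Δλ/2) = 0.026505
c = 2·arcsin(√a) = 0.327062 rad = 18.7393°
d = R·c = 6371 × 0.327062 = 2083.7 km

2084 km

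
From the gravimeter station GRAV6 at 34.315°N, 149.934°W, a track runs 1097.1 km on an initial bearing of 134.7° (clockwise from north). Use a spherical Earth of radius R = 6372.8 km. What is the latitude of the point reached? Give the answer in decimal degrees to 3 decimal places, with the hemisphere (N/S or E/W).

27.122°N

δ = d/R = 1097.1/6372.8 = 0.172154 rad
φ₂ = arcsin(sin φ₁ cos δ + cos φ₁ sin δ cos θ)
   = arcsin(0.56374·0.98522 + 0.82595·0.17130·-0.70339) = 27.12199°
λ₂ = λ₁ + atan2(sin θ sin δ cos φ₁, cos δ − sin φ₁ sin φ₂) = -142.07090°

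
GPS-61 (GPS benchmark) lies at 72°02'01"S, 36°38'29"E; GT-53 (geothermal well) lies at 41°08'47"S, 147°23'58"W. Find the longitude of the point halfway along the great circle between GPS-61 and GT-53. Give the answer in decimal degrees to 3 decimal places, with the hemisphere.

150.194°W

GPS-61: φ = -72.03361°, λ = +36.64139°
GT-53: φ = -41.14639°, λ = -147.39944°
Bx = cos φ₂ cos Δλ = -0.751159,  By = cos φ₂ sin Δλ = 0.053064
φₘ = atan2(sin φ₁ + sin φ₂, √((cos φ₁ + Bx)² + By²)) = -74.51349°
λₘ = λ₁ + atan2(By, cos φ₁ + Bx) = -150.19375°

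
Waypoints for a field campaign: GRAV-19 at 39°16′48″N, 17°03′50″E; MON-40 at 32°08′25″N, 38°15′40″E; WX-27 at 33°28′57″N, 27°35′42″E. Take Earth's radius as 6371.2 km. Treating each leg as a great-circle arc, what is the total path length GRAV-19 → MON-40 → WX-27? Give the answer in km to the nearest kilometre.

GRAV-19: φ = +39.28000°, λ = +17.06389°
MON-40: φ = +32.14028°, λ = +38.26111°
WX-27: φ = +33.48250°, λ = +27.59500°
GRAV-19→MON-40: c = 0.324218 rad, d = 2065.66 km
MON-40→WX-27: c = 0.158129 rad, d = 1007.47 km
Total = 2065.66 + 1007.47 = 3073.13 km

3073 km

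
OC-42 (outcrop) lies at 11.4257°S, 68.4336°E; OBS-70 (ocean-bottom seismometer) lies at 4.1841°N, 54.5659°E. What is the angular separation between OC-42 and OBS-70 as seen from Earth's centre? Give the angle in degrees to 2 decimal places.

20.83°

Δφ = 15.6098°,  Δλ = -13.8677°
a = sin²(Δφ/2) + cos φ₁ cos φ₂ sin²(Δλ/2) = 0.032689
c = 2·arcsin(√a) = 0.363601 rad = 20.8328°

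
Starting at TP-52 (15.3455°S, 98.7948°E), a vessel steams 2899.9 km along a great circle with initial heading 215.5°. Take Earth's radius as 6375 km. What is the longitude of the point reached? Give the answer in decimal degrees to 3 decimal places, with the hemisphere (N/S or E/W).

80.498°E

δ = d/R = 2899.9/6375 = 0.454886 rad
φ₂ = arcsin(sin φ₁ cos δ + cos φ₁ sin δ cos θ)
   = arcsin(-0.26464·0.89831 + 0.96435·0.43936·-0.81412) = -35.63824°
λ₂ = λ₁ + atan2(sin θ sin δ cos φ₁, cos δ − sin φ₁ sin φ₂) = 80.49834°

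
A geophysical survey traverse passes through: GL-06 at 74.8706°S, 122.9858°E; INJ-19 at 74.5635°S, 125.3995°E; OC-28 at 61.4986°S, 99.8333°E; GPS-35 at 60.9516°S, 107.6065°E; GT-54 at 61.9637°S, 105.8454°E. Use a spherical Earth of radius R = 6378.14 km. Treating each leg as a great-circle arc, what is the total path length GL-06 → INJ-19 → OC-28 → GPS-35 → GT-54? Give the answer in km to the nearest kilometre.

2417 km

GL-06→INJ-19: c = 0.012329 rad, d = 78.64 km
INJ-19→OC-28: c = 0.277736 rad, d = 1771.44 km
OC-28→GPS-35: c = 0.065960 rad, d = 420.70 km
GPS-35→GT-54: c = 0.022971 rad, d = 146.51 km
Total = 78.64 + 1771.44 + 420.70 + 146.51 = 2417.29 km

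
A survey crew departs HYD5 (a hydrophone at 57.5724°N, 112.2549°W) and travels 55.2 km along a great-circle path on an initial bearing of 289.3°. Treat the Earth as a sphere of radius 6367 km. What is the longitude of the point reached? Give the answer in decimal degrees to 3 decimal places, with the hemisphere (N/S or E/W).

δ = d/R = 55.2/6367 = 0.008670 rad
φ₂ = arcsin(sin φ₁ cos δ + cos φ₁ sin δ cos θ)
   = arcsin(0.84407·0.99996 + 0.53623·0.00867·0.33051) = 57.73354°
λ₂ = λ₁ + atan2(sin θ sin δ cos φ₁, cos δ − sin φ₁ sin φ₂) = -113.13310°

113.133°W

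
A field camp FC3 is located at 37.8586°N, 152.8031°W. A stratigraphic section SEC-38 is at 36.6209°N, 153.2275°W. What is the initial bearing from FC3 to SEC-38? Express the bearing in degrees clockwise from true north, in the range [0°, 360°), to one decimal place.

195.4°

Δλ = -0.4244°
y = sin Δλ · cos φ₂ = -0.005945
x = cos φ₁ sin φ₂ − sin φ₁ cos φ₂ cos Δλ = -0.021587
θ = atan2(y, x) = -164.6026° → 195.3974° (mod 360°)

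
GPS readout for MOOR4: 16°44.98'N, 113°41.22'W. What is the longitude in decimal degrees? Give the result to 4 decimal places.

113.6870°W

113° + 41.22′/60 = 113 + 0.68700 = 113.6870°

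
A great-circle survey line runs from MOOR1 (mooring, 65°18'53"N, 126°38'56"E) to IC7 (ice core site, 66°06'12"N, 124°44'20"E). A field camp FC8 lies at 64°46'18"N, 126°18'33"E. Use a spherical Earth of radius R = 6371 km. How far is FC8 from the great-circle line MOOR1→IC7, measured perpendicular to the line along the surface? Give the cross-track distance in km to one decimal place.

MOOR1: φ = +65.31472°, λ = +126.64889°
IC7: φ = +66.10333°, λ = +124.73889°
FC8: φ = +64.77167°, λ = +126.30917°
δ₁₃ = central angle MOOR1→FC8 = 0.009803 rad  (haversine)
θ₁₃ = bearing MOOR1→FC8 = 194.940°,  θ₁₂ = bearing MOOR1→IC7 = 315.973°
dₓₜ = R·arcsin(sin δ₁₃ · sin(θ₁₃ − θ₁₂)) = 6371·arcsin(0.00980·sin(-121.033°)) = -53.514 km
|dₓₜ| = 53.514 km

53.5 km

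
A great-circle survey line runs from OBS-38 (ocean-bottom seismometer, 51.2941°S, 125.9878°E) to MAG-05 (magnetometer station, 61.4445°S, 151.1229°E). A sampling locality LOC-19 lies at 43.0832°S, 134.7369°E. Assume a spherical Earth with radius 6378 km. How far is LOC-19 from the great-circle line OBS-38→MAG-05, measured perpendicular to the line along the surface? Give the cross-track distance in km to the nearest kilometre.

δ₁₃ = central angle OBS-38→LOC-19 = 0.176668 rad  (haversine)
θ₁₃ = bearing OBS-38→LOC-19 = 39.206°,  θ₁₂ = bearing OBS-38→MAG-05 = 136.177°
dₓₜ = R·arcsin(sin δ₁₃ · sin(θ₁₃ − θ₁₂)) = 6378·arcsin(0.17575·sin(-96.971°)) = -1118.373 km
|dₓₜ| = 1118.373 km

1118 km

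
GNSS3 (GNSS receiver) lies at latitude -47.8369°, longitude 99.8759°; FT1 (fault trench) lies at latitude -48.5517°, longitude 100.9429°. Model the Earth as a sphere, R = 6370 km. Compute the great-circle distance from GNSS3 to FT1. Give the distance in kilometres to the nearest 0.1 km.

Δφ = -0.7148°,  Δλ = 1.0670°
a = sin²(Δφ/2) + cos φ₁ cos φ₂ sin²(Δλ/2) = 0.000077
c = 2·arcsin(√a) = 0.017599 rad = 1.0084°
d = R·c = 6370 × 0.017599 = 112.1 km

112.1 km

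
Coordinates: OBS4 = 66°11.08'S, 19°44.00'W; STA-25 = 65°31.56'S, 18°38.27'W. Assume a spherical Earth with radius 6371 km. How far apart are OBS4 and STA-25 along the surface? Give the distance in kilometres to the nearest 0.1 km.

OBS4: φ = -66.18467°, λ = -19.73333°
STA-25: φ = -65.52600°, λ = -18.63783°
Δφ = 0.6587°,  Δλ = 1.0955°
a = sin²(Δφ/2) + cos φ₁ cos φ₂ sin²(Δλ/2) = 0.000048
c = 2·arcsin(√a) = 0.013904 rad = 0.7966°
d = R·c = 6371 × 0.013904 = 88.6 km

88.6 km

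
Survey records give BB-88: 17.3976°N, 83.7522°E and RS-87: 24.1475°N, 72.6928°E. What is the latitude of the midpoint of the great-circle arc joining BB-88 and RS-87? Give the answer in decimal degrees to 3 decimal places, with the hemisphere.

Bx = cos φ₂ cos Δλ = 0.895549,  By = cos φ₂ sin Δλ = -0.175041
φₘ = atan2(sin φ₁ + sin φ₂, √((cos φ₁ + Bx)² + By²)) = 20.86128°
λₘ = λ₁ + atan2(By, cos φ₁ + Bx) = 78.34658°

20.861°N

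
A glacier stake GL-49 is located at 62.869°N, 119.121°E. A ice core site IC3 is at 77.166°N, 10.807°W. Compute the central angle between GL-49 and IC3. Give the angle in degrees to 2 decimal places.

Δφ = 14.2970°,  Δλ = -129.9280°
a = sin²(Δφ/2) + cos φ₁ cos φ₂ sin²(Δλ/2) = 0.098641
c = 2·arcsin(√a) = 0.638956 rad = 36.6095°

36.61°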